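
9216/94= 98+2/47 = 98.04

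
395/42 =395/42 = 9.40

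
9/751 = 9/751 = 0.01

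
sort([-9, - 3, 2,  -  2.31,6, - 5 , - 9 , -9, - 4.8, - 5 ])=[ -9, - 9, - 9,-5, - 5, - 4.8 , - 3, - 2.31,  2,  6]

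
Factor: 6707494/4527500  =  2^( - 1)*5^( - 4)*19^1*199^1*887^1*1811^( - 1) = 3353747/2263750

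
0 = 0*530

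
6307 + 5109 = 11416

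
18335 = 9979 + 8356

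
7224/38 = 190 + 2/19 = 190.11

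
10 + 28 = 38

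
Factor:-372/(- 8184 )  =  1/22 = 2^(-1) *11^( - 1 )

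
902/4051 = 902/4051= 0.22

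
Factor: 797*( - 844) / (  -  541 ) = 672668/541 = 2^2*211^1*541^ (-1)*797^1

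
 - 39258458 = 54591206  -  93849664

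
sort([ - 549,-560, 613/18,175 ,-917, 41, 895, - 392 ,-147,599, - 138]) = [ - 917,  -  560,-549 ,-392,-147,-138,613/18,41,175,599,  895 ] 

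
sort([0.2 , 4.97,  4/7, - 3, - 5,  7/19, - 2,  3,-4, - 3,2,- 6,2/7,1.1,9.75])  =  [ - 6,-5,  -  4 , - 3, - 3, - 2,  0.2,2/7,7/19,4/7,1.1,2,  3, 4.97,9.75] 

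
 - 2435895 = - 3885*627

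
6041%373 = 73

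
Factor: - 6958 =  - 2^1* 7^2 * 71^1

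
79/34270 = 79/34270 = 0.00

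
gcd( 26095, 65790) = 85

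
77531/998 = 77 + 685/998= 77.69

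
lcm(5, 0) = 0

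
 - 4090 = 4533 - 8623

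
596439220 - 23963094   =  572476126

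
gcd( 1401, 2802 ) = 1401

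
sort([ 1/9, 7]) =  [ 1/9,7 ]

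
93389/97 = 93389/97 = 962.77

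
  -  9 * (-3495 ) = 31455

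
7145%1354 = 375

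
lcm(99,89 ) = 8811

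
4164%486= 276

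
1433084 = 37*38732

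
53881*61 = 3286741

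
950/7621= 950/7621 =0.12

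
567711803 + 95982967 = 663694770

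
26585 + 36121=62706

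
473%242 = 231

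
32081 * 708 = 22713348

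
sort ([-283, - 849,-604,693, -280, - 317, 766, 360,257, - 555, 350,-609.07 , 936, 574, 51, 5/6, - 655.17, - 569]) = [ - 849 , - 655.17 ,-609.07 , - 604, - 569, - 555,-317, - 283,-280,5/6,51, 257,350, 360, 574,  693,766, 936]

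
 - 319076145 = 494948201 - 814024346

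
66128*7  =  462896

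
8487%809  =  397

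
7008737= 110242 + 6898495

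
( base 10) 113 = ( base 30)3n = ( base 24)4h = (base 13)89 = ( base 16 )71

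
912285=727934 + 184351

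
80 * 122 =9760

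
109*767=83603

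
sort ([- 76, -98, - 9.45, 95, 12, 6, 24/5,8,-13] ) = [-98,-76,  -  13,-9.45, 24/5, 6,  8, 12, 95]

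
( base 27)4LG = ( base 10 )3499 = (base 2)110110101011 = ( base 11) 26a1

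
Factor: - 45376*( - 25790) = 2^7 * 5^1*709^1*2579^1 = 1170247040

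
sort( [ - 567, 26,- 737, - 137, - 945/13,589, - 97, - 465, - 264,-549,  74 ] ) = [ - 737,  -  567, -549, - 465, - 264, - 137, - 97, - 945/13,26, 74, 589 ]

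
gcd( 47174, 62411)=1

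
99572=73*1364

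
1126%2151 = 1126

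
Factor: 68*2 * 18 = 2^4*3^2 * 17^1 = 2448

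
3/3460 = 3/3460 = 0.00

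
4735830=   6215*762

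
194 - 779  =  -585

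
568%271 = 26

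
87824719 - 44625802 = 43198917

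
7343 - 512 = 6831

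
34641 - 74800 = -40159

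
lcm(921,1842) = 1842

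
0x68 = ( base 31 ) 3b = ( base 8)150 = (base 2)1101000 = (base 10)104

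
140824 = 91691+49133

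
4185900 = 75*55812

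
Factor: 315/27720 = 1/88=2^( - 3)*11^( - 1) 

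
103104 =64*1611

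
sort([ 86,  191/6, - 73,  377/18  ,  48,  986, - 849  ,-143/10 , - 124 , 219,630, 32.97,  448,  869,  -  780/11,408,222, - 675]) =[  -  849  , - 675, - 124,- 73, - 780/11, - 143/10, 377/18, 191/6,  32.97, 48,86,  219,222, 408,  448,630, 869, 986] 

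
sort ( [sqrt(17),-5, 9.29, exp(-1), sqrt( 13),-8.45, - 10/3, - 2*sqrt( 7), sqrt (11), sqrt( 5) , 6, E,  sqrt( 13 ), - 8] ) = [ - 8.45, -8,-2*sqrt( 7 ),-5, - 10/3, exp( - 1 ), sqrt (5),E, sqrt (11), sqrt( 13) , sqrt(13),sqrt( 17), 6, 9.29] 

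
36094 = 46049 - 9955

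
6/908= 3/454 = 0.01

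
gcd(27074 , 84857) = 1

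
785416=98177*8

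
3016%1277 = 462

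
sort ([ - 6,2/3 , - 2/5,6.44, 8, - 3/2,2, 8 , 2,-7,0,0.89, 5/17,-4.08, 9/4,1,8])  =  [-7, -6,-4.08, - 3/2 ,-2/5,0, 5/17 , 2/3,0.89, 1,2, 2,9/4, 6.44,8,8  ,  8] 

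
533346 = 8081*66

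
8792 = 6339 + 2453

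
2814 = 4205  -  1391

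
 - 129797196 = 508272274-638069470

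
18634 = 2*9317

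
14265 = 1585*9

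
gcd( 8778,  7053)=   3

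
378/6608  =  27/472 = 0.06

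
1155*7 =8085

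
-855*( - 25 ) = 21375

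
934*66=61644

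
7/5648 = 7/5648 = 0.00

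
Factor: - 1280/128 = - 2^1 * 5^1 = -  10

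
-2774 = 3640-6414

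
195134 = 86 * 2269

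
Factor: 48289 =43^1*1123^1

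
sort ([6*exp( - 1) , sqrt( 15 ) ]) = [ 6*exp( - 1 ),sqrt(15)]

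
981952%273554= 161290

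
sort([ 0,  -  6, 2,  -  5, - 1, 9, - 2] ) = [- 6,- 5, - 2 , - 1, 0, 2,9]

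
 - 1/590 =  - 1+589/590 = - 0.00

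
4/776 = 1/194 = 0.01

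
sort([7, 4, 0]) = [ 0,4,  7 ] 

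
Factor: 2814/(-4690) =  - 3^1*5^( - 1 ) = - 3/5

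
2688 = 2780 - 92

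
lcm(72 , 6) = 72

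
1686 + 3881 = 5567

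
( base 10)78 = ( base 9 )86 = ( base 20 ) 3i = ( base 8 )116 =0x4E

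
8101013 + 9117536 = 17218549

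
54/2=27 = 27.00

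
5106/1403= 222/61 = 3.64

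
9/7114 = 9/7114 = 0.00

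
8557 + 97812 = 106369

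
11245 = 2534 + 8711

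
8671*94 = 815074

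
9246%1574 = 1376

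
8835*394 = 3480990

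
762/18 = 42 + 1/3=42.33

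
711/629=1  +  82/629 =1.13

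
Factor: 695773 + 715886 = 1411659 = 3^2*109^1*1439^1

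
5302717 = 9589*553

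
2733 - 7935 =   -  5202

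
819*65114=53328366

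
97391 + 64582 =161973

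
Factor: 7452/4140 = 9/5 = 3^2 * 5^( - 1)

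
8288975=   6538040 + 1750935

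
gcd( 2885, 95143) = 1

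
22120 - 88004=- 65884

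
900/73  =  12 + 24/73=12.33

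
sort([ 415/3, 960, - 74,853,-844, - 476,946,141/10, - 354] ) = [ - 844,-476 , - 354, - 74,141/10,415/3 , 853, 946, 960]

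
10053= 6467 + 3586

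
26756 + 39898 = 66654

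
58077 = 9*6453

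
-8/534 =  - 4/267 = -0.01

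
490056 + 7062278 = 7552334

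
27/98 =27/98 = 0.28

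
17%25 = 17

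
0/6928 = 0= 0.00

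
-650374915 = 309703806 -960078721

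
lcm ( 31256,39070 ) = 156280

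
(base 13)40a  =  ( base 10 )686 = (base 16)2AE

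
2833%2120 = 713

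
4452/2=2226=2226.00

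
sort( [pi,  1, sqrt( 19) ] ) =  [1 , pi,sqrt (19)] 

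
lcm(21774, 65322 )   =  65322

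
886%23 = 12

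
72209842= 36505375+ 35704467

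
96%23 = 4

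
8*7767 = 62136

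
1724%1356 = 368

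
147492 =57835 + 89657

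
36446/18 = 2024 + 7/9=2024.78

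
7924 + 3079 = 11003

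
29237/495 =59+32/495=59.06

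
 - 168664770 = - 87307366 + - 81357404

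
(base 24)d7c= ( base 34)6LI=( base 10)7668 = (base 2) 1110111110100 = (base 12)4530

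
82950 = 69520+13430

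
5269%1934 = 1401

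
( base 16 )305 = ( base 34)mp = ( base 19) 22D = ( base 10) 773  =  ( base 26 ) 13j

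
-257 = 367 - 624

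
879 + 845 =1724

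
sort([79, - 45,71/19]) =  [  -  45,71/19,  79]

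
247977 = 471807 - 223830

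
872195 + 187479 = 1059674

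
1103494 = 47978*23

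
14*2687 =37618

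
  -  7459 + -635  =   -8094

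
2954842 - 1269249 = 1685593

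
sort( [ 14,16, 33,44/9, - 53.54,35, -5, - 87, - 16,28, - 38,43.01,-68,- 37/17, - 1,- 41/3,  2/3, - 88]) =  [  -  88, - 87, - 68 , - 53.54, - 38, - 16, - 41/3,-5, - 37/17, - 1, 2/3,44/9,14,16 , 28,33,35,43.01]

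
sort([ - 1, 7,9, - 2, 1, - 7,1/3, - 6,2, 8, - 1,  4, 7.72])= [ - 7, - 6, -2, - 1, - 1, 1/3 , 1,2, 4,7,7.72, 8,  9 ]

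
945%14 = 7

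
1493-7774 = -6281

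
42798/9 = 4755 + 1/3 = 4755.33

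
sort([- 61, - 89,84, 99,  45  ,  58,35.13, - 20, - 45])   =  [ - 89, - 61, - 45 , - 20,35.13, 45,58 , 84,99]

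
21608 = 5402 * 4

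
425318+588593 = 1013911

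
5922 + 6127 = 12049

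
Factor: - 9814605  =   - 3^1*5^1*654307^1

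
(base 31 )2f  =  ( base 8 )115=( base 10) 77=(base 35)27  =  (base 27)2N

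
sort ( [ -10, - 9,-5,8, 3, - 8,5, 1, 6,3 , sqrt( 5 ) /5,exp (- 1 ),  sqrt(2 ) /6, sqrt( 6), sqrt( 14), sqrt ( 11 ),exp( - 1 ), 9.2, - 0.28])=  [ - 10, - 9, - 8, - 5,  -  0.28,sqrt( 2) /6,exp( - 1),  exp ( - 1), sqrt (5)/5,1, sqrt( 6 ), 3,3,sqrt( 11 ),sqrt( 14),5,6,8,9.2]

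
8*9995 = 79960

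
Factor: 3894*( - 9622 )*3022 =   -  2^3 * 3^1 * 11^1 * 17^1 * 59^1 * 283^1 * 1511^1 = - 113228501496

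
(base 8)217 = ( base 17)87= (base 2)10001111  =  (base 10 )143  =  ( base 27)58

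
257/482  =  257/482 = 0.53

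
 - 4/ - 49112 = 1/12278 = 0.00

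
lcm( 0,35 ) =0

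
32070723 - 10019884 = 22050839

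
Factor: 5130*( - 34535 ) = -2^1*3^3* 5^2*19^1*6907^1 = -177164550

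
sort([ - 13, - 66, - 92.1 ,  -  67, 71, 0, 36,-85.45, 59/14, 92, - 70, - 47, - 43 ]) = [ - 92.1, - 85.45, - 70,  -  67, - 66,  -  47,-43, -13, 0, 59/14,  36,71, 92 ] 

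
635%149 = 39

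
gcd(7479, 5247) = 9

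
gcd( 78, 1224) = 6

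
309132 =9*34348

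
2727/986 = 2 + 755/986 =2.77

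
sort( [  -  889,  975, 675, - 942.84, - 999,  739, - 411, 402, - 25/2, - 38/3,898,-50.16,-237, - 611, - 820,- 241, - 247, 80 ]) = [ - 999, - 942.84,-889, - 820, - 611, - 411, - 247 , - 241, - 237, - 50.16, - 38/3, - 25/2,80, 402,675, 739,898, 975 ] 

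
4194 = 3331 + 863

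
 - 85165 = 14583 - 99748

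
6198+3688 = 9886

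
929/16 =929/16 = 58.06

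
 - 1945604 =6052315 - 7997919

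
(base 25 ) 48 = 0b1101100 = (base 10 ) 108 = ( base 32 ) 3c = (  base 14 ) 7a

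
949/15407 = 949/15407=0.06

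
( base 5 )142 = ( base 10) 47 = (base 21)25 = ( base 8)57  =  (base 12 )3B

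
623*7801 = 4860023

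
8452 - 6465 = 1987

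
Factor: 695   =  5^1*139^1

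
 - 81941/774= - 81941/774 =- 105.87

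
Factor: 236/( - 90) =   -  2^1*3^( - 2)*5^( - 1)*59^1  =  - 118/45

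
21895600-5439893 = 16455707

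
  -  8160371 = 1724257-9884628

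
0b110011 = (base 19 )2d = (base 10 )51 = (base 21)29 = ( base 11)47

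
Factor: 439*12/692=1317/173= 3^1 * 173^( - 1 )*439^1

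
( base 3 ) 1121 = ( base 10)43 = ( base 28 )1F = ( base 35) 18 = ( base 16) 2b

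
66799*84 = 5611116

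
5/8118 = 5/8118 = 0.00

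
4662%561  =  174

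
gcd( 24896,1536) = 64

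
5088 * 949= 4828512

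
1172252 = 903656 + 268596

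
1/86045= 1/86045 = 0.00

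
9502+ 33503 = 43005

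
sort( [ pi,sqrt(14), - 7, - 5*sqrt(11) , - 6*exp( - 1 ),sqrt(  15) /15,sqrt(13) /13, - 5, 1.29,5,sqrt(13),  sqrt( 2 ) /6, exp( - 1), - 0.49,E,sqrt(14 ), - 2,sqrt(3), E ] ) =[ - 5*sqrt(11), - 7, -5, - 6*exp( - 1) , - 2, - 0.49,sqrt( 2 ) /6,sqrt( 15) /15, sqrt (13) /13,exp(-1),1.29,sqrt(3 ), E, E, pi, sqrt(13),sqrt(14),sqrt(14),5 ] 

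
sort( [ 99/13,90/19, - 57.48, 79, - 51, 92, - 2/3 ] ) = [-57.48, - 51, - 2/3, 90/19, 99/13,79, 92]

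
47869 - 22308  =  25561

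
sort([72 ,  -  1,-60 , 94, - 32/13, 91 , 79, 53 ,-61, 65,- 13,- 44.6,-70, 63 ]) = [  -  70, - 61,-60, - 44.6 , - 13, - 32/13, - 1 , 53, 63, 65, 72,  79,91,  94 ]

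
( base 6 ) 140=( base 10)60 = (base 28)24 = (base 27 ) 26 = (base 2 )111100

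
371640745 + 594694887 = 966335632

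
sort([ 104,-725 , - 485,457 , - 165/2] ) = [  -  725,-485, - 165/2, 104,457 ]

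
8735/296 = 29+151/296 = 29.51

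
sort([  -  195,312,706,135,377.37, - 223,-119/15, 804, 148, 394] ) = [ -223, -195, - 119/15,135,148,  312, 377.37,394, 706, 804]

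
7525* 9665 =72729125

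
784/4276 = 196/1069= 0.18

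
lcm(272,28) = 1904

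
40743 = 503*81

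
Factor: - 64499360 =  - 2^5*5^1*17^1*23^1 * 1031^1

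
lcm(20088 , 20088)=20088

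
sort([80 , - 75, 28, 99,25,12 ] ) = [-75,12,25, 28,  80,  99]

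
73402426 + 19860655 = 93263081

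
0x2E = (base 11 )42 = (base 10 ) 46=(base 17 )2C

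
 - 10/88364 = -1 + 44177/44182 = - 0.00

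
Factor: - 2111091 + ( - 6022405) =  - 2^3*7^1*61^1 *2381^1=- 8133496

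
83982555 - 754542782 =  - 670560227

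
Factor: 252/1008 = 1/4=2^( - 2)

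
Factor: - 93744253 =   -  93744253^1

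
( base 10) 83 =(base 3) 10002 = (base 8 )123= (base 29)2P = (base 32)2J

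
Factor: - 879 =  - 3^1*293^1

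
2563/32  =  2563/32 = 80.09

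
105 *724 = 76020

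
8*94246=753968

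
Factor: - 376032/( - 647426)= 188016/323713 = 2^4*3^1*13^( - 1 )*37^ ( - 1)*673^( - 1)*3917^1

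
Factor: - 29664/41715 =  -2^5*3^( - 2)*5^( - 1 )=- 32/45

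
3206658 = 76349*42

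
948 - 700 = 248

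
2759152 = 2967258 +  - 208106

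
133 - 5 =128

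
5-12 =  - 7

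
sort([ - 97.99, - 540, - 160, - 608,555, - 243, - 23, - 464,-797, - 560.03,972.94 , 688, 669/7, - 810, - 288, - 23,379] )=[ - 810, - 797, - 608,- 560.03, - 540, - 464,  -  288, - 243, -160, - 97.99,-23,-23,  669/7, 379, 555,688 , 972.94 ] 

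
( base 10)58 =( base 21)2g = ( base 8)72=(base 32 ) 1Q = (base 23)2c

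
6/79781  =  6/79781 = 0.00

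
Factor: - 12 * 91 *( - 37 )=2^2*3^1 * 7^1*13^1*37^1 = 40404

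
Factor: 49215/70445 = 3^1*17^1*73^( - 1 ) = 51/73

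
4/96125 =4/96125= 0.00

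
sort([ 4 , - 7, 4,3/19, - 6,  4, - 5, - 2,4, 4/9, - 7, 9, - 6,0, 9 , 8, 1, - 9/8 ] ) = [ - 7,-7, - 6, - 6, - 5,-2, - 9/8, 0, 3/19, 4/9, 1, 4 , 4,  4,4,8, 9, 9] 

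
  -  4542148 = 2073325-6615473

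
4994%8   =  2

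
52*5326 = 276952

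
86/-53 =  -86/53= -1.62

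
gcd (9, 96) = 3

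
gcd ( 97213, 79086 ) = 1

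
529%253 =23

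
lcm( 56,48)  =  336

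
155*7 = 1085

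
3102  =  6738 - 3636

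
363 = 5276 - 4913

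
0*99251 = 0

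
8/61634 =4/30817 = 0.00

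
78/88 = 39/44 = 0.89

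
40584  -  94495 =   -  53911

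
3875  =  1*3875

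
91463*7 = 640241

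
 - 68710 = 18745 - 87455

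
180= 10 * 18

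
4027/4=1006 + 3/4= 1006.75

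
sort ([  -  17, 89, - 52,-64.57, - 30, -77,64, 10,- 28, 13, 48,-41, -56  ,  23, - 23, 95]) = [ - 77, - 64.57, - 56 , - 52 , - 41,-30,  -  28, - 23, - 17,  10, 13 , 23, 48, 64, 89, 95]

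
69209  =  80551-11342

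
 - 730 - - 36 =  - 694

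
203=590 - 387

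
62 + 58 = 120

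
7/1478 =7/1478 = 0.00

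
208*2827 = 588016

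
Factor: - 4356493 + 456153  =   - 3900340 = - 2^2 *5^1 * 23^1*61^1* 139^1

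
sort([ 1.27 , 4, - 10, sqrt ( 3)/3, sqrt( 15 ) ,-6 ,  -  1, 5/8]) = [-10 , - 6,  -  1, sqrt( 3 )/3,5/8, 1.27,  sqrt( 15)  ,  4]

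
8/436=2/109 = 0.02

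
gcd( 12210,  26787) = 3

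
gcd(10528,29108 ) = 4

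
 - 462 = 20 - 482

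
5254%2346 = 562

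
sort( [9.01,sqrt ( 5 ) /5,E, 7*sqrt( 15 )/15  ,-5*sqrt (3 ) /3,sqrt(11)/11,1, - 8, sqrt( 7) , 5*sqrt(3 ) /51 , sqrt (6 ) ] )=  [- 8, - 5*sqrt( 3 )/3,5*sqrt( 3 )/51, sqrt(11)/11,sqrt(5)/5,1, 7*sqrt(15 )/15,sqrt(6 ),sqrt(7 ),E,9.01]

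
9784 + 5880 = 15664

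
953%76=41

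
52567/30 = 1752+7/30 = 1752.23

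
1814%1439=375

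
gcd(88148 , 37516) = 4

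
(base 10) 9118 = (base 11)693A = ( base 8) 21636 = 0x239e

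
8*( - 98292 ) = -786336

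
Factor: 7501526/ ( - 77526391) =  - 2^1*71^(- 1 )*311^(  -  1)*463^1*3511^( - 1 )* 8101^1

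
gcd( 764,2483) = 191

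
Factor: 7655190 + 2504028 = 2^1*3^2*564401^1 = 10159218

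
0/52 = 0   =  0.00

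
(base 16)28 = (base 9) 44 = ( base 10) 40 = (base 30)1a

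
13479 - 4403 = 9076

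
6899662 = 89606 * 77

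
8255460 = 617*13380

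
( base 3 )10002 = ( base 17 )4f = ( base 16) 53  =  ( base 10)83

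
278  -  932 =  - 654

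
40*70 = 2800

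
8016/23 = 348 + 12/23 = 348.52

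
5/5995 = 1/1199 = 0.00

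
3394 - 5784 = - 2390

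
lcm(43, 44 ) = 1892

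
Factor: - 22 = - 2^1 *11^1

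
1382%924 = 458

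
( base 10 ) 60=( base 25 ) 2A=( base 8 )74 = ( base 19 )33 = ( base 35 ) 1p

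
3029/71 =42 + 47/71 = 42.66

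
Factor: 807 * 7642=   6167094 = 2^1*3^1*269^1 * 3821^1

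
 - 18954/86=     -  221 + 26/43 = - 220.40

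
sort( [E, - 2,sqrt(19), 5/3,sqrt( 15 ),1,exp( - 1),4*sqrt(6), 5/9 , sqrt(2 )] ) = [ - 2, exp( - 1), 5/9, 1,sqrt ( 2),5/3, E, sqrt(15 ), sqrt(19), 4*sqrt(6) ]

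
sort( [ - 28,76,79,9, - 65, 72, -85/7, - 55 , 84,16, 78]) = [-65,- 55, - 28, - 85/7 , 9,16,72,76 , 78,79,84]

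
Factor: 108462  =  2^1*3^1 * 18077^1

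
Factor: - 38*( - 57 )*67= 145122  =  2^1*3^1*19^2*67^1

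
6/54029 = 6/54029 = 0.00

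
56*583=32648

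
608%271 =66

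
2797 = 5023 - 2226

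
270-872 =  - 602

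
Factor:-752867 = - 752867^1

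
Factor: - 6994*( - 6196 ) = 43334824 = 2^3*13^1*269^1*1549^1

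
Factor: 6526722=2^1*3^1*1087787^1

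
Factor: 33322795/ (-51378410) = -6664559/10275682 = -2^ (-1 ) * 11^2*2131^( - 1)*2411^( - 1 )*55079^1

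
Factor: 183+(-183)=0  =  0^1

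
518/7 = 74 = 74.00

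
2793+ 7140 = 9933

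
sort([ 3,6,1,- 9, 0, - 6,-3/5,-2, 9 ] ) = [ - 9, - 6, - 2, - 3/5, 0 , 1,3,6, 9]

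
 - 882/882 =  - 1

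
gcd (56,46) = 2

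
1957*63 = 123291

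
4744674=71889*66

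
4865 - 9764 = - 4899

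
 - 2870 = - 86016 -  - 83146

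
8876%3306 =2264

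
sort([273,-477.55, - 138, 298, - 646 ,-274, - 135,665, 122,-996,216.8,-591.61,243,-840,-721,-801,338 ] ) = [-996,  -  840,  -  801, - 721, - 646,-591.61,  -  477.55, - 274,-138, -135,122, 216.8 , 243,273 , 298, 338,665]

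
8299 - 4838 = 3461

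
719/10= 71 + 9/10 = 71.90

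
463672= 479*968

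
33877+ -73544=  - 39667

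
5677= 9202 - 3525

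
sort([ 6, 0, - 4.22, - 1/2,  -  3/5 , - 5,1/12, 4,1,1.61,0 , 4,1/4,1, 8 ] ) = [-5,-4.22,-3/5, - 1/2, 0, 0 , 1/12, 1/4, 1,1,1.61 , 4, 4,6, 8 ]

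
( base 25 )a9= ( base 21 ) c7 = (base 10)259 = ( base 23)B6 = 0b100000011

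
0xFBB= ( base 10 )4027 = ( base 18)C7D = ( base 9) 5464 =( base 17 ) dff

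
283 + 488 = 771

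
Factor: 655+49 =704  =  2^6 * 11^1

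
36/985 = 36/985 = 0.04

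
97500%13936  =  13884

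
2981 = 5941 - 2960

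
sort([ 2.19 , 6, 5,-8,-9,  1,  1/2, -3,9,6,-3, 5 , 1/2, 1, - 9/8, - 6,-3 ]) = [ - 9, - 8 ,-6, - 3,-3,-3, - 9/8,1/2, 1/2, 1,  1, 2.19, 5, 5, 6, 6,9]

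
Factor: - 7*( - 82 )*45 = 25830= 2^1*3^2*5^1* 7^1*41^1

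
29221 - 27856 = 1365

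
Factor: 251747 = 61^1 * 4127^1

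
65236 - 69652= - 4416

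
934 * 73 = 68182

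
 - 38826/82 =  - 474  +  21/41 = - 473.49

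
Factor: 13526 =2^1*6763^1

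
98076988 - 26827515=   71249473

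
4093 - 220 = 3873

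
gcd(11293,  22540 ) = 23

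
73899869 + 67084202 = 140984071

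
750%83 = 3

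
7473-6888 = 585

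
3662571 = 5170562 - 1507991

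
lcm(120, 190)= 2280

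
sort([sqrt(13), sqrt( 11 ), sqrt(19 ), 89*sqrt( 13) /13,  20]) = [ sqrt( 11),  sqrt(13 ),sqrt ( 19),20, 89*sqrt( 13) /13]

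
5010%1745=1520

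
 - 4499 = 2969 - 7468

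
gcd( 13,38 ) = 1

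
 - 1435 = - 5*287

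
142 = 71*2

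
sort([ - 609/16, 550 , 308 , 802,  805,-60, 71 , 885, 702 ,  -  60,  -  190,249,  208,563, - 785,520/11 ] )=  [ - 785, - 190,-60, - 60 , - 609/16, 520/11,71, 208,249 , 308,  550,563,702, 802,805,885]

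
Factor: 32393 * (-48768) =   -  2^7*3^1*29^1*127^1*1117^1 = -1579741824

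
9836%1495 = 866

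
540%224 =92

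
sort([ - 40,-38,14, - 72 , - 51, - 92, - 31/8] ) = [ - 92 , - 72, - 51, - 40 , - 38, - 31/8, 14 ]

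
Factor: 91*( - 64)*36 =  - 209664 = - 2^8 * 3^2*7^1*13^1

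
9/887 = 9/887 = 0.01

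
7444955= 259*28745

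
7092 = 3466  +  3626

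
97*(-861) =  - 83517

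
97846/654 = 48923/327 = 149.61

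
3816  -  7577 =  - 3761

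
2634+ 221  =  2855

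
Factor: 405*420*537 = 2^2* 3^6*5^2*7^1*179^1 = 91343700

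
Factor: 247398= 2^1 * 3^1*41233^1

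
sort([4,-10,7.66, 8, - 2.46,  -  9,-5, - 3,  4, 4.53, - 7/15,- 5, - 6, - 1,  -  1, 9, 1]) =[ - 10, - 9, - 6, - 5, - 5,  -  3,- 2.46, -1 , - 1,-7/15,1,4,4,4.53,7.66 , 8,  9] 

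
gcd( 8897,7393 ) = 1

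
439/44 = 9+43/44 = 9.98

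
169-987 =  - 818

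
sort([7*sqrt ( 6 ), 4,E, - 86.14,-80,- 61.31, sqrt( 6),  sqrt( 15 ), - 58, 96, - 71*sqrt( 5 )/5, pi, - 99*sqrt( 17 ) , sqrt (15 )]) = [ - 99*sqrt( 17), - 86.14, - 80, - 61.31,-58, - 71*sqrt( 5 ) /5,  sqrt( 6 ),E, pi, sqrt( 15), sqrt(15 ),4, 7  *sqrt(6),96]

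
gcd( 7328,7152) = 16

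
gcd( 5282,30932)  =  38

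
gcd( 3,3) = 3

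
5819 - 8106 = -2287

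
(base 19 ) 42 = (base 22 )3c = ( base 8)116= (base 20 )3i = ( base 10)78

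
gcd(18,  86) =2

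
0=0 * 86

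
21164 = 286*74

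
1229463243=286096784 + 943366459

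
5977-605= 5372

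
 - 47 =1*( - 47) 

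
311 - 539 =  - 228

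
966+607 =1573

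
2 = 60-58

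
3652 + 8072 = 11724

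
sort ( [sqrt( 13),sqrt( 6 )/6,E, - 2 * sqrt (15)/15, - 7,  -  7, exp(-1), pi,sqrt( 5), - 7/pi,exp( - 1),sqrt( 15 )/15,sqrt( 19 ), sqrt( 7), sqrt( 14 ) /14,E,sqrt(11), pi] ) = [ - 7, - 7,-7/pi, - 2*sqrt( 15)/15,sqrt( 15)/15,sqrt(14) /14,exp(-1), exp(-1 ),sqrt ( 6 )/6,sqrt(5),sqrt (7), E,E,pi, pi,sqrt (11 ),sqrt( 13),sqrt( 19)]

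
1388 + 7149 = 8537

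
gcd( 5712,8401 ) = 1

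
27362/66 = 13681/33 = 414.58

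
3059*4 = 12236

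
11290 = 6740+4550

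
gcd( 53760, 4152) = 24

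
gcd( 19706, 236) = 118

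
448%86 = 18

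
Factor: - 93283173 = - 3^2*10364797^1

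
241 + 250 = 491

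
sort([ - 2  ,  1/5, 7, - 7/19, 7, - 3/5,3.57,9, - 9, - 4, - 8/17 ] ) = [-9,- 4,  -  2, - 3/5, - 8/17, - 7/19,1/5,3.57,7,7,9 ] 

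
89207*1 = 89207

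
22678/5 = 22678/5 = 4535.60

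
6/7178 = 3/3589 = 0.00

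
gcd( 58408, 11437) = 1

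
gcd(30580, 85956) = 4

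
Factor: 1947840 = 2^6*3^1*5^1*2029^1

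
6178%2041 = 55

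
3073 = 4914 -1841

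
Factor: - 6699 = - 3^1*7^1*11^1 * 29^1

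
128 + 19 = 147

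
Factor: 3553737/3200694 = 2^(-1 )*7^ ( - 1 )*11^1*113^1*953^1 * 76207^( - 1)= 1184579/1066898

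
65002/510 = 127+116/255 = 127.45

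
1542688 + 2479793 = 4022481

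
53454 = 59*906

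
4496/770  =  2248/385 = 5.84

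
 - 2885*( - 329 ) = 949165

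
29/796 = 29/796 = 0.04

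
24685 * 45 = 1110825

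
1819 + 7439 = 9258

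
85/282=85/282 =0.30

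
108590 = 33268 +75322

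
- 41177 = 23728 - 64905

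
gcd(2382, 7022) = 2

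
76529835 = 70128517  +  6401318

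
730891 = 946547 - 215656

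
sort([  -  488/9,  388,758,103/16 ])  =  [-488/9,103/16,388,758 ]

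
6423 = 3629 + 2794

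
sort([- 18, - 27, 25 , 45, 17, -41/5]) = [- 27, - 18, - 41/5,17, 25,45 ] 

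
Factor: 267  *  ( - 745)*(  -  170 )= 2^1*3^1 * 5^2 *17^1* 89^1 * 149^1 = 33815550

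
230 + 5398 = 5628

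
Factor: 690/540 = 2^( - 1)*3^(-2)*23^1 = 23/18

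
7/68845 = 1/9835 =0.00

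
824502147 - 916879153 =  - 92377006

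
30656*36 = 1103616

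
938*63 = 59094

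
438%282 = 156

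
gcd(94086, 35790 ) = 6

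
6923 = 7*989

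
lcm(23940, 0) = 0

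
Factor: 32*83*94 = 249664 = 2^6*47^1*83^1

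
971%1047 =971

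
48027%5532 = 3771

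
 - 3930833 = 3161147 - 7091980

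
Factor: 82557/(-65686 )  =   - 2^ ( - 1)*3^2*9173^1*32843^( -1) 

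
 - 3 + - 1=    - 4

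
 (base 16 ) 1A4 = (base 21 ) K0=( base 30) E0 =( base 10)420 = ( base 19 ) 132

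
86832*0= 0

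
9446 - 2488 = 6958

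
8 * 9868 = 78944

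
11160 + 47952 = 59112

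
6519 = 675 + 5844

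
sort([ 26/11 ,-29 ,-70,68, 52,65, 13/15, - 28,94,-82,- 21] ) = [-82, -70, - 29 , - 28, - 21, 13/15,  26/11 , 52, 65  ,  68,  94] 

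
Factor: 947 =947^1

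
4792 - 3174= 1618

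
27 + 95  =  122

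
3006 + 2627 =5633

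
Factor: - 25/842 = -2^(-1)*5^2*421^( - 1)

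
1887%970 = 917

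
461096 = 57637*8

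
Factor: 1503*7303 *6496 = 2^5*3^2*7^1*29^1*67^1*109^1*167^1 = 71302752864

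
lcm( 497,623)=44233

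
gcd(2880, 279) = 9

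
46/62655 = 46/62655=0.00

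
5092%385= 87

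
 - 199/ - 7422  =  199/7422= 0.03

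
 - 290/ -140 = 29/14 = 2.07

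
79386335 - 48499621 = 30886714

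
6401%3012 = 377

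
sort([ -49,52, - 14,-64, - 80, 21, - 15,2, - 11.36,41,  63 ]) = [ - 80, - 64, - 49, - 15 , - 14, - 11.36, 2, 21,41, 52, 63 ]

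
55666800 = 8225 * 6768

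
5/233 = 5/233 = 0.02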